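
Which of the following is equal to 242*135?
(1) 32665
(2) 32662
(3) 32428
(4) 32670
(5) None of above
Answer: 4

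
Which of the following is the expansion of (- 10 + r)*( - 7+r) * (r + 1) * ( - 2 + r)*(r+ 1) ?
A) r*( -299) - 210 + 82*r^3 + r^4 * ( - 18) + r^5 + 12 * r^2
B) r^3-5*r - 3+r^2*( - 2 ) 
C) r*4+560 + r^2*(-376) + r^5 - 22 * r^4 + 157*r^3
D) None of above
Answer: D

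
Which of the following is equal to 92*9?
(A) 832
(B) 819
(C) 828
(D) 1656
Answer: C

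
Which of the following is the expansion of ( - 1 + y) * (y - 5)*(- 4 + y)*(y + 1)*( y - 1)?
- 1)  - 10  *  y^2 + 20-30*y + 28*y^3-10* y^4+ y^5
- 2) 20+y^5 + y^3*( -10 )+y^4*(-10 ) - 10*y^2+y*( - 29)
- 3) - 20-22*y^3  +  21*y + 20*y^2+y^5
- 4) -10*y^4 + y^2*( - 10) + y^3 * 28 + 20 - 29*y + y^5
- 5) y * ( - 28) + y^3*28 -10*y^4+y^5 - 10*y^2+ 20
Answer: 4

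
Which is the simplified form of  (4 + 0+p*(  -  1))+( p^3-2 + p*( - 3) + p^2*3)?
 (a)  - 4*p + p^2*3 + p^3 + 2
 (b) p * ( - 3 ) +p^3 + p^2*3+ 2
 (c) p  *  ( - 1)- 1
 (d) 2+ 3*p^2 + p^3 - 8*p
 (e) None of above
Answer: a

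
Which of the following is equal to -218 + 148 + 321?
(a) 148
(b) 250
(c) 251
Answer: c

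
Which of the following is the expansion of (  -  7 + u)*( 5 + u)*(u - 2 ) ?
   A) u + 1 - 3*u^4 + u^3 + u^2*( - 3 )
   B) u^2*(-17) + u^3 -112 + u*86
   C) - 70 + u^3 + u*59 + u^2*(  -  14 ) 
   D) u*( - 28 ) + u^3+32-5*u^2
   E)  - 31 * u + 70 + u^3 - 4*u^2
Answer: E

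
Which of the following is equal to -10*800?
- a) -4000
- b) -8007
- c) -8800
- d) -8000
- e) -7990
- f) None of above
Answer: d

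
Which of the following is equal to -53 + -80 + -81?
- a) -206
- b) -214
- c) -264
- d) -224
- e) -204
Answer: b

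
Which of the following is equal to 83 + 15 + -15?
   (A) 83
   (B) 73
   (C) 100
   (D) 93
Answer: A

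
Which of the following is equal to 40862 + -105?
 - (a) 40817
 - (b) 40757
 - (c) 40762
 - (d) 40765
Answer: b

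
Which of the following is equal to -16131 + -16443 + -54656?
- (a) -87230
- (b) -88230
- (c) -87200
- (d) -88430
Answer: a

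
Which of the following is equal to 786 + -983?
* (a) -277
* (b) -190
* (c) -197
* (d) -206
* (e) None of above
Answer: c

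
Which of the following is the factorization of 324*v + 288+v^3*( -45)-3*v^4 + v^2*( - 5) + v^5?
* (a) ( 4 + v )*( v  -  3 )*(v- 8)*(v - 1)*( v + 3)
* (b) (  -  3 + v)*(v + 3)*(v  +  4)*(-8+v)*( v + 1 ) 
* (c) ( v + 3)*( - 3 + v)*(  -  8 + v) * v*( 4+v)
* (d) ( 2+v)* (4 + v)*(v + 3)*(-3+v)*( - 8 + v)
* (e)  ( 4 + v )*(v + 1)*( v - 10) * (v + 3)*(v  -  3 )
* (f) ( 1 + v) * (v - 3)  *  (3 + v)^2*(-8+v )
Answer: b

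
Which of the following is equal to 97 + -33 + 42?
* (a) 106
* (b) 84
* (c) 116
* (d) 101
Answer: a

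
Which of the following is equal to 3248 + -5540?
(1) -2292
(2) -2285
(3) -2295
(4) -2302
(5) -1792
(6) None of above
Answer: 1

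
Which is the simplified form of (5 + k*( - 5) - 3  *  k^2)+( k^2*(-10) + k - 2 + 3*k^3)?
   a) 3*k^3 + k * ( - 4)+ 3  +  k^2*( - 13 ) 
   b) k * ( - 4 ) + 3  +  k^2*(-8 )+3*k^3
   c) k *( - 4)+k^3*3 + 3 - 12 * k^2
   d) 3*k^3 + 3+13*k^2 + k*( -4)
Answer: a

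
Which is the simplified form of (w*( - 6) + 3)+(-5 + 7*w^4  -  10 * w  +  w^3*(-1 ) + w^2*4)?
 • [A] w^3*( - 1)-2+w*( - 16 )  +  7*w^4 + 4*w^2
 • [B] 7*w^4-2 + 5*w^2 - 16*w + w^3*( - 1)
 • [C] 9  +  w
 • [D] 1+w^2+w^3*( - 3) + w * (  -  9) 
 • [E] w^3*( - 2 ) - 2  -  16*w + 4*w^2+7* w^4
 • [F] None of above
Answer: A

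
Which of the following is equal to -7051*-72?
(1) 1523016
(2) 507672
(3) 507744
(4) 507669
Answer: 2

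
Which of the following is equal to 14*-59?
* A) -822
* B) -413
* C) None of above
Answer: C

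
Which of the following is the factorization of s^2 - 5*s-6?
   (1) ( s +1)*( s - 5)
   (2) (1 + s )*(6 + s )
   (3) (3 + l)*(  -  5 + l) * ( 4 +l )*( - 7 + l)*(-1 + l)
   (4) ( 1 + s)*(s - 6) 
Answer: 4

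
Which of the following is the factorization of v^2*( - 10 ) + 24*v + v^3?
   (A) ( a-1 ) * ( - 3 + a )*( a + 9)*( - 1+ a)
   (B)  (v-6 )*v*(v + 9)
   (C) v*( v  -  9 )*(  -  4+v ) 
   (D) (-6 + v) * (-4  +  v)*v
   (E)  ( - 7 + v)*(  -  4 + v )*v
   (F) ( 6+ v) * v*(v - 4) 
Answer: D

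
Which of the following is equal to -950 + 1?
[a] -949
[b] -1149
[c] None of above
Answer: a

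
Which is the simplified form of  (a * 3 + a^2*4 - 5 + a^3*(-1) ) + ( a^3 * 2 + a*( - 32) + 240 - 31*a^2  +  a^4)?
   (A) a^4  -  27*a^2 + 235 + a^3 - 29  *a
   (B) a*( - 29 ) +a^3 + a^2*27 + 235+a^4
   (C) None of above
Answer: A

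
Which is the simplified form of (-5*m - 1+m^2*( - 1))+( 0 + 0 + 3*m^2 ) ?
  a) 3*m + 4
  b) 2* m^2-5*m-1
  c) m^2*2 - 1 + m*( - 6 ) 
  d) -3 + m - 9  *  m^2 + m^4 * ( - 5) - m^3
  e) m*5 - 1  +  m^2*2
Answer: b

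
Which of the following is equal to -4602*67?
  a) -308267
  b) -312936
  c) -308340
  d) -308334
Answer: d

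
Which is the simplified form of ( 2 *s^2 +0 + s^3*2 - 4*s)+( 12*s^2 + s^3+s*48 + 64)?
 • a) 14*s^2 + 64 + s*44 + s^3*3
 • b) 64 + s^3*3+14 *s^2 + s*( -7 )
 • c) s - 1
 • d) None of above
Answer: a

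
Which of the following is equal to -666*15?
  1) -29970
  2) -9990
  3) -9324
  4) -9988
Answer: 2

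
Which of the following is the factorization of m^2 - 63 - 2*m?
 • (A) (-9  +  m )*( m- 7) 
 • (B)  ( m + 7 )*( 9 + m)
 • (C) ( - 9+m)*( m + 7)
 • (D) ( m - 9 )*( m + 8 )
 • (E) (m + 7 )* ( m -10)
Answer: C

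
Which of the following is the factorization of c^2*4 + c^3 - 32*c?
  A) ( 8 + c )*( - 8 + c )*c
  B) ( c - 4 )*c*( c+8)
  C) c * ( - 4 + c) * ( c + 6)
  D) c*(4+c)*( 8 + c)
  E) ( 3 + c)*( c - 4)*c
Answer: B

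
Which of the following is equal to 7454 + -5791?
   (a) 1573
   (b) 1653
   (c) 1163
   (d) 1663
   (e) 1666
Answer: d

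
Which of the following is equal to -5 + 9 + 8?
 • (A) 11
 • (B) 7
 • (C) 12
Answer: C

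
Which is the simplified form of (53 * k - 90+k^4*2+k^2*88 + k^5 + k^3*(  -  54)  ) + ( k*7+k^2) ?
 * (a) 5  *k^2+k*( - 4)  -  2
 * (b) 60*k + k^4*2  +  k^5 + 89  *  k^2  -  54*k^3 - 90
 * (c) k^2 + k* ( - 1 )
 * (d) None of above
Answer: b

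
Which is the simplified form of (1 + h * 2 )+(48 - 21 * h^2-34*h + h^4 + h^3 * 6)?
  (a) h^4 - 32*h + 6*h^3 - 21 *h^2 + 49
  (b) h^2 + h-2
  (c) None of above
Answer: a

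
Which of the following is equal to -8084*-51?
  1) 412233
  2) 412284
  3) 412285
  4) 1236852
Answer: 2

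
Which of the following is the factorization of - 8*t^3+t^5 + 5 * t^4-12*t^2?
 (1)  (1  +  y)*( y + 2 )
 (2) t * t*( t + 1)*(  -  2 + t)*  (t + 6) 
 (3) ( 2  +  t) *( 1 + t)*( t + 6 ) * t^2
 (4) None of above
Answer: 2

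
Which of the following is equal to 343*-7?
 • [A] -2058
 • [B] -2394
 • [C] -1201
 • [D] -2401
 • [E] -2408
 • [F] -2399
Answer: D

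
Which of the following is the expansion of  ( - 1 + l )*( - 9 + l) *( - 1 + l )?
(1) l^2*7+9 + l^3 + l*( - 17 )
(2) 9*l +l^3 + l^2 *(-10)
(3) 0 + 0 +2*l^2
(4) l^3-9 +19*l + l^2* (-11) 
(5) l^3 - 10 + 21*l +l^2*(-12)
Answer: 4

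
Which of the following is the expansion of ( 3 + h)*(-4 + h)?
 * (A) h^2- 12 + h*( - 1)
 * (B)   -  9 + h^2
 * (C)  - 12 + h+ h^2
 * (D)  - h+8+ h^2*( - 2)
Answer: A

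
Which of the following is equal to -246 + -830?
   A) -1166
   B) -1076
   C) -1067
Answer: B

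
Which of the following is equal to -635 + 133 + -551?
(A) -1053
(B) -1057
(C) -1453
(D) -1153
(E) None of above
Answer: A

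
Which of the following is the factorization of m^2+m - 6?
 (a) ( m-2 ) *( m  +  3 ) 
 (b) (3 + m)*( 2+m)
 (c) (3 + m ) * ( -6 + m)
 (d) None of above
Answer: a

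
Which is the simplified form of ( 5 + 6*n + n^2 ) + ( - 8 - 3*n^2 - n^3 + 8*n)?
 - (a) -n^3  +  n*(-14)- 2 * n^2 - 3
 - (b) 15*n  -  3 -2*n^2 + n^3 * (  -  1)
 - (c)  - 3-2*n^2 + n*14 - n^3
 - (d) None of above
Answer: c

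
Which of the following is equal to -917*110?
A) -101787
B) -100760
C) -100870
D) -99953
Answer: C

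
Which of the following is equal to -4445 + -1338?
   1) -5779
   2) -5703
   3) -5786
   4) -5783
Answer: 4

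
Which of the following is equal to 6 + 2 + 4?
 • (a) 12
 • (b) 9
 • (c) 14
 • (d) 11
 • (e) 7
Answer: a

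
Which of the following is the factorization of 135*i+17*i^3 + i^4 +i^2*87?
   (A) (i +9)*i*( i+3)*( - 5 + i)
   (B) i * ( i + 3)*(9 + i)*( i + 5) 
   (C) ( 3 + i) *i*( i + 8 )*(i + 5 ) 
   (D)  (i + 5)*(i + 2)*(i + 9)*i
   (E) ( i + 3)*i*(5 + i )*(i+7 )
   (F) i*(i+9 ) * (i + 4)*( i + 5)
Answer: B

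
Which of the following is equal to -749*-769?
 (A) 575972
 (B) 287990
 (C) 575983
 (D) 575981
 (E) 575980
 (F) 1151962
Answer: D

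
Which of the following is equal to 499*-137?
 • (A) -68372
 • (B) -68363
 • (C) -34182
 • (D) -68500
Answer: B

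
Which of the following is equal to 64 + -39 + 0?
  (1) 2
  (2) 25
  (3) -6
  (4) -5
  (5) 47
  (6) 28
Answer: 2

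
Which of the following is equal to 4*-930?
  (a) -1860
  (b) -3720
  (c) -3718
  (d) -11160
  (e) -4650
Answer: b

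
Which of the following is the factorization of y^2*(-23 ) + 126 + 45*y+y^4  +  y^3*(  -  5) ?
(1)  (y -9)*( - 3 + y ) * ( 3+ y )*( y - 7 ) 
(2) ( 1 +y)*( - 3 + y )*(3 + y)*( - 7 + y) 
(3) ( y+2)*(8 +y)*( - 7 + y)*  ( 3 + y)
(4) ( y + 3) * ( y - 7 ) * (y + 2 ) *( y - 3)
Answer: 4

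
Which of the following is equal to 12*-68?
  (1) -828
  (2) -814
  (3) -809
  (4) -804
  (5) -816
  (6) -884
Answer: 5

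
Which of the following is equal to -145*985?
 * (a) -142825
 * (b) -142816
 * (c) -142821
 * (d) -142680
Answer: a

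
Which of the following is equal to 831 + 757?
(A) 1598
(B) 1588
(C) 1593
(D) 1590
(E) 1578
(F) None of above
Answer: B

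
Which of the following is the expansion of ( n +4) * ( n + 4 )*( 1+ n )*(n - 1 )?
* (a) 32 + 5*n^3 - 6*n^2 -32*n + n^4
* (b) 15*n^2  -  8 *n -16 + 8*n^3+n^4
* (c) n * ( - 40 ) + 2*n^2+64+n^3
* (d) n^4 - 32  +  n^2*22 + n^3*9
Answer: b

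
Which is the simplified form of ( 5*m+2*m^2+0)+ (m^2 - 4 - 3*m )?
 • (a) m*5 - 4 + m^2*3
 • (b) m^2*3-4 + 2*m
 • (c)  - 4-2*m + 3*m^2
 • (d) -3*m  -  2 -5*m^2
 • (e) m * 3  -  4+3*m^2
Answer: b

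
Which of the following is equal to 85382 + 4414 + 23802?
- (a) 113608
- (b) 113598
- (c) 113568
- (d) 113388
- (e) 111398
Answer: b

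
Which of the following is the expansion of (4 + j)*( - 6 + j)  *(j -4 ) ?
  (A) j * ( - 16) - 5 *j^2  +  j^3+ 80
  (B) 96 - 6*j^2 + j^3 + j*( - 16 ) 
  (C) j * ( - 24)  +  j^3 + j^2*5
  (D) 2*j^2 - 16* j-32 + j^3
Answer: B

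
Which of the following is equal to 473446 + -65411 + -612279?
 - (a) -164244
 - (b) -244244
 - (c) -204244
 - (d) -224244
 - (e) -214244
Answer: c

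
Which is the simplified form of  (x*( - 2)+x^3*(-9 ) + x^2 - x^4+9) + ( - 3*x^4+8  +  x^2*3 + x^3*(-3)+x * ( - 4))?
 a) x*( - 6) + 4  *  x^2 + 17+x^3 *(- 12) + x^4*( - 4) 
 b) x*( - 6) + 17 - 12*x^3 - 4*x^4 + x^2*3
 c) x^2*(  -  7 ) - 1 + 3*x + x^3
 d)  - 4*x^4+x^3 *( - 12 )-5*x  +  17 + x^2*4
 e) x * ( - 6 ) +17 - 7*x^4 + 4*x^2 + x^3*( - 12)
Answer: a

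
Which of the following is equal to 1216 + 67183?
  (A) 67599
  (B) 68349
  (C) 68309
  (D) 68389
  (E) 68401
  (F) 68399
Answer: F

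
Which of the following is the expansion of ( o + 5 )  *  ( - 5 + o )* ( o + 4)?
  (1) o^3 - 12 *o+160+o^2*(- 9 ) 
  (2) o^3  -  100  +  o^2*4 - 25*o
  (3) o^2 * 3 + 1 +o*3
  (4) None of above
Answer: 2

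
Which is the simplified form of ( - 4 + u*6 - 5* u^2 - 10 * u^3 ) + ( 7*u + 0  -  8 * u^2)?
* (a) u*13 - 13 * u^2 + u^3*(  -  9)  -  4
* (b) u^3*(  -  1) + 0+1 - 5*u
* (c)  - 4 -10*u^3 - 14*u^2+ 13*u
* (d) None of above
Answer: d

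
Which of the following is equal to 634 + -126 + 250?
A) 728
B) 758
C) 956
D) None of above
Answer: B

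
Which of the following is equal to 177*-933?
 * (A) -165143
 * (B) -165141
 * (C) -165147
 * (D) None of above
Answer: B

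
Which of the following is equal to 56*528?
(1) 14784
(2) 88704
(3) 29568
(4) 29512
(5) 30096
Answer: 3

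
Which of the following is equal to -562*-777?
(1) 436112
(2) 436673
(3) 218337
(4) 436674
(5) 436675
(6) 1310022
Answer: 4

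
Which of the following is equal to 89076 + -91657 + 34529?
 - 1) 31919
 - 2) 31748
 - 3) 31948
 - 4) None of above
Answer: 3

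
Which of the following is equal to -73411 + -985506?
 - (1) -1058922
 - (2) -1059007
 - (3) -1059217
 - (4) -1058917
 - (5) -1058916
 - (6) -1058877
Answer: 4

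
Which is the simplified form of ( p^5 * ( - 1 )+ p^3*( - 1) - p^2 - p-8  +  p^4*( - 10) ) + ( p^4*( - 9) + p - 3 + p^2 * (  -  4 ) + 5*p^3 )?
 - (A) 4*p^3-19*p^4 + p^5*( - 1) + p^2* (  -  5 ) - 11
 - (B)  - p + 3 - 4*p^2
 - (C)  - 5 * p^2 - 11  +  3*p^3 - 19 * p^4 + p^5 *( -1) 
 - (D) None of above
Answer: A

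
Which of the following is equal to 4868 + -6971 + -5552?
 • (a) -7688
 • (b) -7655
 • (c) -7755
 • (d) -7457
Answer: b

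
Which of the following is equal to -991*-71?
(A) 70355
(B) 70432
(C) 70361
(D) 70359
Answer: C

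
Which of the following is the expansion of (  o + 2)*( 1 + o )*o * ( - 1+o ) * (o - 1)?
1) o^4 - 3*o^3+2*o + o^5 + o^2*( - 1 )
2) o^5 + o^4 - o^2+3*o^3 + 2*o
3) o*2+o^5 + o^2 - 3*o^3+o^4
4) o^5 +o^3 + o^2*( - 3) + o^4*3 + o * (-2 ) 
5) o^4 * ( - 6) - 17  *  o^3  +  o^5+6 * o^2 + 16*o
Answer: 1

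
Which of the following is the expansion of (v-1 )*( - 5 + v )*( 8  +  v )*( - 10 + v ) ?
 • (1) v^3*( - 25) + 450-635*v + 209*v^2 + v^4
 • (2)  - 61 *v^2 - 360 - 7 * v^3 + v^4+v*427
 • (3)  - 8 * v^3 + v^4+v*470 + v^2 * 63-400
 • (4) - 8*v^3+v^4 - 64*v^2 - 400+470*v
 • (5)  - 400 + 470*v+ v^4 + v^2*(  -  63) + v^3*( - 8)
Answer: 5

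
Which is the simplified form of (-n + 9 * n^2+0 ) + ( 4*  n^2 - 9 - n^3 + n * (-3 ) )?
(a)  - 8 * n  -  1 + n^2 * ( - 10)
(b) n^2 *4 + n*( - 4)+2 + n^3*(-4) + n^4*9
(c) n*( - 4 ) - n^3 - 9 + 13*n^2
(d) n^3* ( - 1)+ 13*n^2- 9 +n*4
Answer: c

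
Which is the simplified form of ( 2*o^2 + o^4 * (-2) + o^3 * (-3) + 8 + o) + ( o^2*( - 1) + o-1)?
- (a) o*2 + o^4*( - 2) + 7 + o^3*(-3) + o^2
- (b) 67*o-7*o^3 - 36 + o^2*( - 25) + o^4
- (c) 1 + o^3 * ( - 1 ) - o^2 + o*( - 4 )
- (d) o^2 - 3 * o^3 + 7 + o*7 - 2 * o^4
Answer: a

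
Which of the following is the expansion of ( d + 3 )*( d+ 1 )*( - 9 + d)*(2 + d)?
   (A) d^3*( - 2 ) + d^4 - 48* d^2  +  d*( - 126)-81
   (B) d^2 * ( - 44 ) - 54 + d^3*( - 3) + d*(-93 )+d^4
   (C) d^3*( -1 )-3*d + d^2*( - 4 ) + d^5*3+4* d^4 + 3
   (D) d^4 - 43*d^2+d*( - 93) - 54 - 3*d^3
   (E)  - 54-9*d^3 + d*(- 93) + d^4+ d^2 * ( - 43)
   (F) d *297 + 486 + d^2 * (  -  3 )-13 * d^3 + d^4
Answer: D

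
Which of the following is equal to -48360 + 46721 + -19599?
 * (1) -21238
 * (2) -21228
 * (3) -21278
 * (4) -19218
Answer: 1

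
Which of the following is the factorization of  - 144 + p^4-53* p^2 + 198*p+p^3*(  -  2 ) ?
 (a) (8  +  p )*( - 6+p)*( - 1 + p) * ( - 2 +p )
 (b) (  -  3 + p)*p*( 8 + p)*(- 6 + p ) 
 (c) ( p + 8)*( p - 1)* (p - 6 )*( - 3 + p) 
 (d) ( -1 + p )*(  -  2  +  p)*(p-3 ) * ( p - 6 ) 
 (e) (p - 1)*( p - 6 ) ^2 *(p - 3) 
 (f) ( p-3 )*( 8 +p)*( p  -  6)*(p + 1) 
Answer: c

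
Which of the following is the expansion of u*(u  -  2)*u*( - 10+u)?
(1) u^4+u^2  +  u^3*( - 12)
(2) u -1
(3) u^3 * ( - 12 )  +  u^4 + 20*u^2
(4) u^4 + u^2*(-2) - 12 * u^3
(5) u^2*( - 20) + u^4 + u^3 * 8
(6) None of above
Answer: 3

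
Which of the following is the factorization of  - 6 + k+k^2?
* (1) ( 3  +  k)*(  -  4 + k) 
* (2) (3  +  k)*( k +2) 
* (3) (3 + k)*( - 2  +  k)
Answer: 3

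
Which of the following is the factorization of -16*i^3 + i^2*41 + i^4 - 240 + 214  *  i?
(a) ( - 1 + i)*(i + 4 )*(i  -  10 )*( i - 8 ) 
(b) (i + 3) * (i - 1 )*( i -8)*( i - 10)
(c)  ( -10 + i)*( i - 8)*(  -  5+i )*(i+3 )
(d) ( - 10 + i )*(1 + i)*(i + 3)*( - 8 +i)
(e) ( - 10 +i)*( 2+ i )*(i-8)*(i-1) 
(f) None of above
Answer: b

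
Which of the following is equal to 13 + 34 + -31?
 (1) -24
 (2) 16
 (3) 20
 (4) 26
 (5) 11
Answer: 2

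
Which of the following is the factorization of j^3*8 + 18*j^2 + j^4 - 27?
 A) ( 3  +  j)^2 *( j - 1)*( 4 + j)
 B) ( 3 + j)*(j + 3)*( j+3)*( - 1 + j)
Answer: B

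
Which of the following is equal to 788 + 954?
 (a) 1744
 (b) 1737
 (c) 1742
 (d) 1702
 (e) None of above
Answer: c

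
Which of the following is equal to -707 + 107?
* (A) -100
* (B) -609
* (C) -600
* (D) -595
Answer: C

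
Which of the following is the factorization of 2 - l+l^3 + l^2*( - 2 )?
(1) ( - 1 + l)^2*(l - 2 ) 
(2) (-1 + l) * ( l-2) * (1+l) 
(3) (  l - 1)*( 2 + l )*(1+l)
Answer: 2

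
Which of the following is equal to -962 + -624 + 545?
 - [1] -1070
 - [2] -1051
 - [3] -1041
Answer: 3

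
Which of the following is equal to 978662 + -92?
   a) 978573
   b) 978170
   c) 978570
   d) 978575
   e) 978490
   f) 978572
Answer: c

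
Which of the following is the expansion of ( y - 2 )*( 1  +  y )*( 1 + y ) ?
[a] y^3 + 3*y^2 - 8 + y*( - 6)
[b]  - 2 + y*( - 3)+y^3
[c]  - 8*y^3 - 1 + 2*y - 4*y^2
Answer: b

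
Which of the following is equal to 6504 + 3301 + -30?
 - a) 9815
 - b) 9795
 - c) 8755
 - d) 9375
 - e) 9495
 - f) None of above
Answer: f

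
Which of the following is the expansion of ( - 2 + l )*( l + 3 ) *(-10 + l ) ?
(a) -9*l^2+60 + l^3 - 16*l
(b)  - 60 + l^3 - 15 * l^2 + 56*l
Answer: a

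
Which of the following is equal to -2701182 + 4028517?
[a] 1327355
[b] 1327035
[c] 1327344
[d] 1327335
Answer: d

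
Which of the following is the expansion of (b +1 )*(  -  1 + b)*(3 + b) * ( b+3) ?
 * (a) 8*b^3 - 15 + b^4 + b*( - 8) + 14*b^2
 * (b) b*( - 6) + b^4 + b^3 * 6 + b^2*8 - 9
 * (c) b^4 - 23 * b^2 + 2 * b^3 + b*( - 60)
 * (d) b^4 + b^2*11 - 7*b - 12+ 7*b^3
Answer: b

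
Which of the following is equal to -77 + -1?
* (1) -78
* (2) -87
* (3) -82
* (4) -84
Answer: 1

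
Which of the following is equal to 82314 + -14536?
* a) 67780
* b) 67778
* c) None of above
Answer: b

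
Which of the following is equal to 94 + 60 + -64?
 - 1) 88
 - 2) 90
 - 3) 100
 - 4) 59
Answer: 2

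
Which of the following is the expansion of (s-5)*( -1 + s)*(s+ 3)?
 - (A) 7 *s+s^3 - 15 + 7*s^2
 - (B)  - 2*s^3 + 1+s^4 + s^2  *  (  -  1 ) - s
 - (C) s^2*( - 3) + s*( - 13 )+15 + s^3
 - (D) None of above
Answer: C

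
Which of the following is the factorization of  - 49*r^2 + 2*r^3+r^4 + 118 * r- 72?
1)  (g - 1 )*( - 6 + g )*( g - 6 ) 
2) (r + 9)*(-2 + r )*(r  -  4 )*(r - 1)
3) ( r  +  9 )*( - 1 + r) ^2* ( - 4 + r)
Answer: 2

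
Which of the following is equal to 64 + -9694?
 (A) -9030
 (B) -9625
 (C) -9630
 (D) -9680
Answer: C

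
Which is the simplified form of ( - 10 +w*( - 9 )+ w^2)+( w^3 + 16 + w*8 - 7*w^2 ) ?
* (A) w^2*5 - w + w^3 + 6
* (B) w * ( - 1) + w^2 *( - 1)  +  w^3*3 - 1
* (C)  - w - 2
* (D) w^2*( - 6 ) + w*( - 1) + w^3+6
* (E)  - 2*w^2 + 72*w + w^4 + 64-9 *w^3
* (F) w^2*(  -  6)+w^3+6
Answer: D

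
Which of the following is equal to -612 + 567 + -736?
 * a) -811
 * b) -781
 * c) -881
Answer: b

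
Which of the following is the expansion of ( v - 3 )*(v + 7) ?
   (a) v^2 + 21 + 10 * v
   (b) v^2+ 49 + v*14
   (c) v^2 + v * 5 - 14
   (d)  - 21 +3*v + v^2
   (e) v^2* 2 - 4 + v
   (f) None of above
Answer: f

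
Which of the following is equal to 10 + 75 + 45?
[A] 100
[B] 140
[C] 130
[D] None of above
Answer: C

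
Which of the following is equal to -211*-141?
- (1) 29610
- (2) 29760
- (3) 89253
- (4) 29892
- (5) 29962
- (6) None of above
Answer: 6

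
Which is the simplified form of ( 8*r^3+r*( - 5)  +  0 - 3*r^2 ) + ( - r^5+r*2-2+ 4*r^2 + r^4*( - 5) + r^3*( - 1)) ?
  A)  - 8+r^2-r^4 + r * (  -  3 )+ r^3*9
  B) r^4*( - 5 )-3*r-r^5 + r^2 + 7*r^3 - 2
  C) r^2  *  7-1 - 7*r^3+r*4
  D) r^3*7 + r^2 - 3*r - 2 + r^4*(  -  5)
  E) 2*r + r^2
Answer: B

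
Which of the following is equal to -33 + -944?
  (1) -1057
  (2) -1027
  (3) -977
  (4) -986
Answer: 3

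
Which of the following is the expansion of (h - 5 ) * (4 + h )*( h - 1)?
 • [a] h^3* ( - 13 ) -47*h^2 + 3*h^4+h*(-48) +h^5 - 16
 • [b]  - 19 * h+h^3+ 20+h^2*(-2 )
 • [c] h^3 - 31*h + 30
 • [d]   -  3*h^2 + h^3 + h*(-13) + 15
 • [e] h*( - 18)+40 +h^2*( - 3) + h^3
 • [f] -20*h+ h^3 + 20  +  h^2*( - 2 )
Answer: b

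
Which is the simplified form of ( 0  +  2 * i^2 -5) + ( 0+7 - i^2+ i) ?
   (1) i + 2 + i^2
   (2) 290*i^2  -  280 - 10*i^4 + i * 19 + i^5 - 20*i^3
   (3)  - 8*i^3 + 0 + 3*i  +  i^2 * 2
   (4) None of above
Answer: 1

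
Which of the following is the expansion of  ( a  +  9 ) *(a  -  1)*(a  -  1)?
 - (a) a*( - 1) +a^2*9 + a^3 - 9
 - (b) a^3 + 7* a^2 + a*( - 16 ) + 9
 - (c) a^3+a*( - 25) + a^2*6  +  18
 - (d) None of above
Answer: d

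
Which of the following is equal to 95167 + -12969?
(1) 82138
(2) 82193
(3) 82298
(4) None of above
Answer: 4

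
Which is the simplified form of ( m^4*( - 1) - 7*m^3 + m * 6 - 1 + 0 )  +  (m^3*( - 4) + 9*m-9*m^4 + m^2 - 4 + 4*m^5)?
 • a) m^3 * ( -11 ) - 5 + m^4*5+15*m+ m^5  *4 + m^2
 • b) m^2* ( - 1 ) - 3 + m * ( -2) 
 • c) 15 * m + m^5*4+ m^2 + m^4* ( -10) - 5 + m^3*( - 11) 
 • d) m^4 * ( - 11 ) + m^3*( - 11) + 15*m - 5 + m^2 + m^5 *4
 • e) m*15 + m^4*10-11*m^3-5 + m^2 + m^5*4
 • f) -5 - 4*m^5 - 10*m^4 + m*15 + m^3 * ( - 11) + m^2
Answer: c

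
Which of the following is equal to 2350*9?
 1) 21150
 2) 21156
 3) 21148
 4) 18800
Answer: 1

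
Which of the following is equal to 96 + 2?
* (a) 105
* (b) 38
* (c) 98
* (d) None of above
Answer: c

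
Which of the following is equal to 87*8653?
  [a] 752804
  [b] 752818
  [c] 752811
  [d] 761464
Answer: c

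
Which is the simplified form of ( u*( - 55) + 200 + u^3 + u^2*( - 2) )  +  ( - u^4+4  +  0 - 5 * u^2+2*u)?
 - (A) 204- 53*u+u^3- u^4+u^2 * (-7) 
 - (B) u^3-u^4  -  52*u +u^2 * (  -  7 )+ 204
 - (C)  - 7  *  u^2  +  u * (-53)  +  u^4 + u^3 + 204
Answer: A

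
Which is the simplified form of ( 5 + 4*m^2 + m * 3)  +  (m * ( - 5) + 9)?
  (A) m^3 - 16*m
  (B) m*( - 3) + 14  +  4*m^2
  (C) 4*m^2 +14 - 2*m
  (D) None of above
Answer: C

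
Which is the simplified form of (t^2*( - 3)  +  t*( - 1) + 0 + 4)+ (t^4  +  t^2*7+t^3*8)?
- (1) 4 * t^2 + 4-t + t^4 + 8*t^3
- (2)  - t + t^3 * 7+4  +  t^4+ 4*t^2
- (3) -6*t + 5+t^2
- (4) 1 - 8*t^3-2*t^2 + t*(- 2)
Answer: 1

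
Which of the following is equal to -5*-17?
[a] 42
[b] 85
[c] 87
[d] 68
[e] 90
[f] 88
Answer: b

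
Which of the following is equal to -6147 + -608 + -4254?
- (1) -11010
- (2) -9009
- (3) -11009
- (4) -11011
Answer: 3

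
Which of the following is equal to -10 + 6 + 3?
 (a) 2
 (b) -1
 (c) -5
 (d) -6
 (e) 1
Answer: b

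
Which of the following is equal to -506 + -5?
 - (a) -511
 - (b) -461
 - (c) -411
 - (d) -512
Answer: a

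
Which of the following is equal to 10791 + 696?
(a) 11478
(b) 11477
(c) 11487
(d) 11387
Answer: c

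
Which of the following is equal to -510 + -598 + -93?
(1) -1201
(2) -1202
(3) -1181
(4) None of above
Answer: 1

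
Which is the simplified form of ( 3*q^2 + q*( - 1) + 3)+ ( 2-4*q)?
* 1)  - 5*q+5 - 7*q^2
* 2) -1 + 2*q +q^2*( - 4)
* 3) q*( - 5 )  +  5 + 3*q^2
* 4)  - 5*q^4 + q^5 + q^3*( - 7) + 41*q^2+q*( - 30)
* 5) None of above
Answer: 3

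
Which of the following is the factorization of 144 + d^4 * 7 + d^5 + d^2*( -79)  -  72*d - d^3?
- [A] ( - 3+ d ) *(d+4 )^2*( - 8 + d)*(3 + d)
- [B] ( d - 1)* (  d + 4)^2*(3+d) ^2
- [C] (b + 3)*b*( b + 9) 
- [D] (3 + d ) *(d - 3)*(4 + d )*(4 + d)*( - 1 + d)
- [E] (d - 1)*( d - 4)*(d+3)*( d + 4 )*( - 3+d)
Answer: D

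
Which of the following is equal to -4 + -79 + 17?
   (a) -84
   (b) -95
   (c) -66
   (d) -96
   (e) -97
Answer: c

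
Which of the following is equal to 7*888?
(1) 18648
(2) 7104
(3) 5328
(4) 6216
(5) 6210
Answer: 4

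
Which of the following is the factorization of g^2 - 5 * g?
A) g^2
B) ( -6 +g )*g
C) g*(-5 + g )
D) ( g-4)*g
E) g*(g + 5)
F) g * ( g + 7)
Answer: C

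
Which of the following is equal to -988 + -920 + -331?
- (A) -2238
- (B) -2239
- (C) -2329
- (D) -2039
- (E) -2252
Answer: B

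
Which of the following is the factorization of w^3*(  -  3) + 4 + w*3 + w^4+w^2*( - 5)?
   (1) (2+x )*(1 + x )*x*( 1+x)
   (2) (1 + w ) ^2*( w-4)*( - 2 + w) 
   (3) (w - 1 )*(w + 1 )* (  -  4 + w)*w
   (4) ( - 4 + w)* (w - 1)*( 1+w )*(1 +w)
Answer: 4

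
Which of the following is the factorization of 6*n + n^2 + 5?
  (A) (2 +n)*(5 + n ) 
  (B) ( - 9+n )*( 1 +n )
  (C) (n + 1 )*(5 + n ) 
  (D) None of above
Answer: C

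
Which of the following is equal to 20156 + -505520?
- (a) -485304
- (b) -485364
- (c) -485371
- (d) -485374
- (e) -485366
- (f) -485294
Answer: b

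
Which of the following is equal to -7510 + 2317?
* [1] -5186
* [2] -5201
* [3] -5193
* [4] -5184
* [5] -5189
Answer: 3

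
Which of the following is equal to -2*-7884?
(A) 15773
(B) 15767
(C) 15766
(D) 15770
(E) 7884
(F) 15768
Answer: F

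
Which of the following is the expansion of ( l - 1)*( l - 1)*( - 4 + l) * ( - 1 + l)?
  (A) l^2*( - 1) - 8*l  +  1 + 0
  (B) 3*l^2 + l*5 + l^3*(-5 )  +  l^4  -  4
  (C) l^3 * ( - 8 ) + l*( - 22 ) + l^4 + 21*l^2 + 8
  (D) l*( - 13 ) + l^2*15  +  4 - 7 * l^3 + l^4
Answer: D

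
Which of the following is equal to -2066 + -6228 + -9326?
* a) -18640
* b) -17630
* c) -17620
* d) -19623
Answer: c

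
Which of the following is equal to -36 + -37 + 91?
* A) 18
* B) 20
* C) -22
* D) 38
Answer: A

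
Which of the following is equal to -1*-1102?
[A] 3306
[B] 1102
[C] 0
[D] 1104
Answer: B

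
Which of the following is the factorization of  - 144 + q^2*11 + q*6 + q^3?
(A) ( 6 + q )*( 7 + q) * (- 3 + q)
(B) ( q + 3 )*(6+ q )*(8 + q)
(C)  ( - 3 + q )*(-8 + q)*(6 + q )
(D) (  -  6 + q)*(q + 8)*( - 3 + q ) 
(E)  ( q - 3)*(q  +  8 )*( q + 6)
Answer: E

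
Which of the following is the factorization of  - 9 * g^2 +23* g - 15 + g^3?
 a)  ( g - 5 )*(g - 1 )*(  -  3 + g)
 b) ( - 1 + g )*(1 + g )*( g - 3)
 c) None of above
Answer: a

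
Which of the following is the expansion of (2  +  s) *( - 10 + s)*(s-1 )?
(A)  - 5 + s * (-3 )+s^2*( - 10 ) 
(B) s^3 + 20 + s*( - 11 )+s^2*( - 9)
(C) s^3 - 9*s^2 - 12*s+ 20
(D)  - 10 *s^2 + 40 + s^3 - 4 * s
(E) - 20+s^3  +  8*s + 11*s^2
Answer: C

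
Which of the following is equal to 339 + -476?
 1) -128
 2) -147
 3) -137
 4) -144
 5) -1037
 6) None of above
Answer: 3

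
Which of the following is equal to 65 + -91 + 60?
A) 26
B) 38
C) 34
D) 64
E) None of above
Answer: C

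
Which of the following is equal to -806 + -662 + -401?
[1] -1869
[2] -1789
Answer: 1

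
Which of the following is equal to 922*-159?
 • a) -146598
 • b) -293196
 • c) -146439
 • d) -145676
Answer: a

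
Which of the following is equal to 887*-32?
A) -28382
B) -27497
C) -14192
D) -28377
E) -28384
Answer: E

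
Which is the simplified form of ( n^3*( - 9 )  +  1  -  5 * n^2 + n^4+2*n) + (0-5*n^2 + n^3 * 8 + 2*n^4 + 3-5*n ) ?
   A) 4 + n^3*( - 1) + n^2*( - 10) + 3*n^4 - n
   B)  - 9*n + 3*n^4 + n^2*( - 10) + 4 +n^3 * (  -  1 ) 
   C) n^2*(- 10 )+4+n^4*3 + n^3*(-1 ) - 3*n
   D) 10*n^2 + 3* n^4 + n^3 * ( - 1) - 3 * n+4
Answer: C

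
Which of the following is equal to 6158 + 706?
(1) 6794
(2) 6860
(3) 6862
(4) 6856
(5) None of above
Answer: 5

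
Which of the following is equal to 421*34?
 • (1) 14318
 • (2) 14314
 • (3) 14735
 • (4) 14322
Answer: 2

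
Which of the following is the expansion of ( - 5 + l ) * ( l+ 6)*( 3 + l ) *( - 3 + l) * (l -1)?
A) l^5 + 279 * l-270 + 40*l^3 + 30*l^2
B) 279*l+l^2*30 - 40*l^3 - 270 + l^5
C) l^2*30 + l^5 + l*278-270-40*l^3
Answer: B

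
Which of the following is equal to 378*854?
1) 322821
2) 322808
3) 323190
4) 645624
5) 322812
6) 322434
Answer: 5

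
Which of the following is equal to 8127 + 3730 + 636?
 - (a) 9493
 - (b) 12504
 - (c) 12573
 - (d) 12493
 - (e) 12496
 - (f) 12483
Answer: d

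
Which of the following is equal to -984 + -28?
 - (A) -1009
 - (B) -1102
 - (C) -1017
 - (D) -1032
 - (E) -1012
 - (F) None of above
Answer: E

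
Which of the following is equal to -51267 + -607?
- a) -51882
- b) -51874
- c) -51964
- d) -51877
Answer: b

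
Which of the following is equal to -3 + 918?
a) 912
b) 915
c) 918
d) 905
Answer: b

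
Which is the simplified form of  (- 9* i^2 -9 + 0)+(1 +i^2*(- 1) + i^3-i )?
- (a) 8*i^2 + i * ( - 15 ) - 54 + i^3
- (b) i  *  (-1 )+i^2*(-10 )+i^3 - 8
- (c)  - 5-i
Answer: b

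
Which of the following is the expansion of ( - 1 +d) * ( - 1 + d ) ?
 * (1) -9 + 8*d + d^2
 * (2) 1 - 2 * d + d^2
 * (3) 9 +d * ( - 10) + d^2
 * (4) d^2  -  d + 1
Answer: 2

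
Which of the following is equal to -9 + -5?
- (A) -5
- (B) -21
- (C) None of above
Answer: C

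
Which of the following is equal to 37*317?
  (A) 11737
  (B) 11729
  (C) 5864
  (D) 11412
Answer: B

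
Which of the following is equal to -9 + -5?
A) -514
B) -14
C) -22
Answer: B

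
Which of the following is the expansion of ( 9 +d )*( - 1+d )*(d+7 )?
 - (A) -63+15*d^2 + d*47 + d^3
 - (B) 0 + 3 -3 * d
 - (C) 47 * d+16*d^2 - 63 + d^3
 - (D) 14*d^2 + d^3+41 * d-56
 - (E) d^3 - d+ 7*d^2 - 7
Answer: A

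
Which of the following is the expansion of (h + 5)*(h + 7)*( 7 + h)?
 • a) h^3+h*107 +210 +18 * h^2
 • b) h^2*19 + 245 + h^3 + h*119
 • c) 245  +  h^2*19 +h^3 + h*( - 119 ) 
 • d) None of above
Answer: b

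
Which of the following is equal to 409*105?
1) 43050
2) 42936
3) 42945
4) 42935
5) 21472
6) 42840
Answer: 3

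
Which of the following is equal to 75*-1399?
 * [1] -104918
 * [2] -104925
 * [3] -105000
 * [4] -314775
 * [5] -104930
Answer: 2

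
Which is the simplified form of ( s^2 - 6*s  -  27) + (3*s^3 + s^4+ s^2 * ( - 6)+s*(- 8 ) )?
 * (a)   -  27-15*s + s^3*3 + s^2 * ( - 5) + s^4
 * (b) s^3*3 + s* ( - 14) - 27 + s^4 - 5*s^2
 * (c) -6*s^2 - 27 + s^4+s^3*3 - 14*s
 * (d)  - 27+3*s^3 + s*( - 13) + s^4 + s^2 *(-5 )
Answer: b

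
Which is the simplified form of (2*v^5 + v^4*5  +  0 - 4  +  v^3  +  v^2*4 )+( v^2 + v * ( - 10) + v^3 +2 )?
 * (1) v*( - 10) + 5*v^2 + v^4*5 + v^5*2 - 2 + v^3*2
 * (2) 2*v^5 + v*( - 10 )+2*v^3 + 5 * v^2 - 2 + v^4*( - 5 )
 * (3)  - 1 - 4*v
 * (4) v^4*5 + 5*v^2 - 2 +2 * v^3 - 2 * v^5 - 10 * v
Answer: 1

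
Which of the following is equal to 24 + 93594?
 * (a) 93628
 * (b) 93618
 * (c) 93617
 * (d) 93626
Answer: b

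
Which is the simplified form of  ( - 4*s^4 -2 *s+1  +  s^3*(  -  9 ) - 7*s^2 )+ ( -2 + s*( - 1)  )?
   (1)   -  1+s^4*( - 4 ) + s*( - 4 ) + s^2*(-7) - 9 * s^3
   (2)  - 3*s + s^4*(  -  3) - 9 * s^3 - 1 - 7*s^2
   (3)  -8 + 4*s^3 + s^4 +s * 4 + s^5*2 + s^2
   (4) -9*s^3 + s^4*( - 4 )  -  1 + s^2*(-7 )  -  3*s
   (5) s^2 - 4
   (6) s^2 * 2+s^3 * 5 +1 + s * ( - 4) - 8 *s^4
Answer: 4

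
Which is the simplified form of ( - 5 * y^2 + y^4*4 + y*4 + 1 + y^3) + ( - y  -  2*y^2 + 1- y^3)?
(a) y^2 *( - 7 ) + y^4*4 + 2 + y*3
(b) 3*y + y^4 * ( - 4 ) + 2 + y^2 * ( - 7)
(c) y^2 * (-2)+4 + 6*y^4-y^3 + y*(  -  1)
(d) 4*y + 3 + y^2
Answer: a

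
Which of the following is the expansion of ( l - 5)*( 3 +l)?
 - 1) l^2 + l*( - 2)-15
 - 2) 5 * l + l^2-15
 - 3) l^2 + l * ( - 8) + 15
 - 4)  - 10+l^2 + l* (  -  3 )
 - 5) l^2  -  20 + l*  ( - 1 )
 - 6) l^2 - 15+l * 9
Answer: 1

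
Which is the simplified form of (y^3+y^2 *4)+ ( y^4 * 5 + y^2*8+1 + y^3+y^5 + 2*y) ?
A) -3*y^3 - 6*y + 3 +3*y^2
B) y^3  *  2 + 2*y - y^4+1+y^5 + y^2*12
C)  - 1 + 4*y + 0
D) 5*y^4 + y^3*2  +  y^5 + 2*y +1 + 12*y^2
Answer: D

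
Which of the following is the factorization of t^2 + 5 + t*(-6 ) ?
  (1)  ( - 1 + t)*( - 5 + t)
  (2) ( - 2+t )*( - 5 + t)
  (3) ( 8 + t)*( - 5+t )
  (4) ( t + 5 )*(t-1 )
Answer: 1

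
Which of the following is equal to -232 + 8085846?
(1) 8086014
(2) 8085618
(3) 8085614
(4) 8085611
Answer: 3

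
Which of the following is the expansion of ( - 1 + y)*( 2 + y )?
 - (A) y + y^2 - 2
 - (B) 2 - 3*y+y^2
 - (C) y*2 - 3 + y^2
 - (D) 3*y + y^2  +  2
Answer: A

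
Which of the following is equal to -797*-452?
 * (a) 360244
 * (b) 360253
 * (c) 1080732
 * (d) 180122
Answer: a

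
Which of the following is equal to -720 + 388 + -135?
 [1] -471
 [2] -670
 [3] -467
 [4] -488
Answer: 3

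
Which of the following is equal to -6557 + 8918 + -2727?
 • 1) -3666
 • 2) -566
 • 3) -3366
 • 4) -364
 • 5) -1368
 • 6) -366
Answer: 6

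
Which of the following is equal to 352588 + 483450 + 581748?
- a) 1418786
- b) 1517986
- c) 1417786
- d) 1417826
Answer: c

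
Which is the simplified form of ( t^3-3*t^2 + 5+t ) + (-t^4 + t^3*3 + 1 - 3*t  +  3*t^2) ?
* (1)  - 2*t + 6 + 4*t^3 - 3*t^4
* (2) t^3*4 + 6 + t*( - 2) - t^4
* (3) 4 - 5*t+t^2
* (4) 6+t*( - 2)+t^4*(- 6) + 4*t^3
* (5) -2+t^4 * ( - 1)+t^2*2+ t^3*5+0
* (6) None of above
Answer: 2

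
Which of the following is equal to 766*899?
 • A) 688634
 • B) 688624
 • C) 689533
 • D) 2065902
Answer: A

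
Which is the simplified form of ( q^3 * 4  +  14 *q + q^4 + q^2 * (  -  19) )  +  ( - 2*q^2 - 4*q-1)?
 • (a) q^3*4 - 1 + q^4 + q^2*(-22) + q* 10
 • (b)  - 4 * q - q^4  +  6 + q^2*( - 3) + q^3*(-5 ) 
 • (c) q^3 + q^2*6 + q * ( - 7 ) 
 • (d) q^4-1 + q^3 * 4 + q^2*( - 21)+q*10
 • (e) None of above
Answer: d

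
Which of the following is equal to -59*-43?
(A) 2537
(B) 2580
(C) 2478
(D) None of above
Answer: A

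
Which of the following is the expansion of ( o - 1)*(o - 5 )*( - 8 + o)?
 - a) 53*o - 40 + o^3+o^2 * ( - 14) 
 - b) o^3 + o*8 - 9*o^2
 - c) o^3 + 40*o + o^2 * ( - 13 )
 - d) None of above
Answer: a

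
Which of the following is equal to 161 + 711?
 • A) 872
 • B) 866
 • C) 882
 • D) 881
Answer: A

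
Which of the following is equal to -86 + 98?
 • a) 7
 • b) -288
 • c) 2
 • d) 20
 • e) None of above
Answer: e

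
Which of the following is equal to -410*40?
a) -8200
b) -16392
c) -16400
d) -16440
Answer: c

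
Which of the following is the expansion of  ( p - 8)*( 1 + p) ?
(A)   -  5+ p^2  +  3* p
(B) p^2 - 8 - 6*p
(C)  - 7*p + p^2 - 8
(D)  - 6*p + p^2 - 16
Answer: C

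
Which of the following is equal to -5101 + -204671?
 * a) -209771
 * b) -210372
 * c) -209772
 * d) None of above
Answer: c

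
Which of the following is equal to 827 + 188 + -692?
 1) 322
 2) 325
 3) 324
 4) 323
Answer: 4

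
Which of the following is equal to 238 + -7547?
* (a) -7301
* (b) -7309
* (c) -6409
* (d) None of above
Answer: b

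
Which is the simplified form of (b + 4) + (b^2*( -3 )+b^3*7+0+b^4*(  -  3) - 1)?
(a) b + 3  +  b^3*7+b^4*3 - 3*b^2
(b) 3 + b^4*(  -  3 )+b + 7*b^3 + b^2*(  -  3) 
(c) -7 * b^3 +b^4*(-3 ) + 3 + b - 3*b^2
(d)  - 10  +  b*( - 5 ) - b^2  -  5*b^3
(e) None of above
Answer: b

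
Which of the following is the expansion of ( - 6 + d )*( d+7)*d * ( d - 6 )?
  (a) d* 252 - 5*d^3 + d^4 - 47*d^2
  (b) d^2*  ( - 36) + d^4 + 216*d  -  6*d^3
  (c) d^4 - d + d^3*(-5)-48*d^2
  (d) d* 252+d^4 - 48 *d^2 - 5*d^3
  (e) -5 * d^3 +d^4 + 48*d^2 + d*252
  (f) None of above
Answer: d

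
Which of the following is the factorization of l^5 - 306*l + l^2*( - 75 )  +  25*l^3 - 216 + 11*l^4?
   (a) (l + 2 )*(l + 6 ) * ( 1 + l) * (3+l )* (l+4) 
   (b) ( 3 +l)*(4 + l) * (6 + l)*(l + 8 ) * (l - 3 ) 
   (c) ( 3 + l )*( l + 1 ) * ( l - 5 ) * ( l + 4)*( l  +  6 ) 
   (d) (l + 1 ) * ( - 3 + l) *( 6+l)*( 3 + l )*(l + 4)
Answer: d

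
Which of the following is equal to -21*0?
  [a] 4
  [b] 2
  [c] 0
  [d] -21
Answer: c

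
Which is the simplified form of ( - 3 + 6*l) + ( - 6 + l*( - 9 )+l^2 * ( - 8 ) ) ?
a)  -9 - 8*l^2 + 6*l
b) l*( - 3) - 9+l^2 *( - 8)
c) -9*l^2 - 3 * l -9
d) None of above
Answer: b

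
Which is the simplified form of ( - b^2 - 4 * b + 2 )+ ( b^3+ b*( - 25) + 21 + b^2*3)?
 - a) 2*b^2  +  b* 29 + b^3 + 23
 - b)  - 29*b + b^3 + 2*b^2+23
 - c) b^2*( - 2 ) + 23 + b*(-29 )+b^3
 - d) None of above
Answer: b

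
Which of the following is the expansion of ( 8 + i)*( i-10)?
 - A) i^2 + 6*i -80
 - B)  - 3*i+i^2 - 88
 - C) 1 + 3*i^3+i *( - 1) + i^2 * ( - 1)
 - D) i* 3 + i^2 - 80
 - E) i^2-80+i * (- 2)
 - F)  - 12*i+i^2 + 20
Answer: E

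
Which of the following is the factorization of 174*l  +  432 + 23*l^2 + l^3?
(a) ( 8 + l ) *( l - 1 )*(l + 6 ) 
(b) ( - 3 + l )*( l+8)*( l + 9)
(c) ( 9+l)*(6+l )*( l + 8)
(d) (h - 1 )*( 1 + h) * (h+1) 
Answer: c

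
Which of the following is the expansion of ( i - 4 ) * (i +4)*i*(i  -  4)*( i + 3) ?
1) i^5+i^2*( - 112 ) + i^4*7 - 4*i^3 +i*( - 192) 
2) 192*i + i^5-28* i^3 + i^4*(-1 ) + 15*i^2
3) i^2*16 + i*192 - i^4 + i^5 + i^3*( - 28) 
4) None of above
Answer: 3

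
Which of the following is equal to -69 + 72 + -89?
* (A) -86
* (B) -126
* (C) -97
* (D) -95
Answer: A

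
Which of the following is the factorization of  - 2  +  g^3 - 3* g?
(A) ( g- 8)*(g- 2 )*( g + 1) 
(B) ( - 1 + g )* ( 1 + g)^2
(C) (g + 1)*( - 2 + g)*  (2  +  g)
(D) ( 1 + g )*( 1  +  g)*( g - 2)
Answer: D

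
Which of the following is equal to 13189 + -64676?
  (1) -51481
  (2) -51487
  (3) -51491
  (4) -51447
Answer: 2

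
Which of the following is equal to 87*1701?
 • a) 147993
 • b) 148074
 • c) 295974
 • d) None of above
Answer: d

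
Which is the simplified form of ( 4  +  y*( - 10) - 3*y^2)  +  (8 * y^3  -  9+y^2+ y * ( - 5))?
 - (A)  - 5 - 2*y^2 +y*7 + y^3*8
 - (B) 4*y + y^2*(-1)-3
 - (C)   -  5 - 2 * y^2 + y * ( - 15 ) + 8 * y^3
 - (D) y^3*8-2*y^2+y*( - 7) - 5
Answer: C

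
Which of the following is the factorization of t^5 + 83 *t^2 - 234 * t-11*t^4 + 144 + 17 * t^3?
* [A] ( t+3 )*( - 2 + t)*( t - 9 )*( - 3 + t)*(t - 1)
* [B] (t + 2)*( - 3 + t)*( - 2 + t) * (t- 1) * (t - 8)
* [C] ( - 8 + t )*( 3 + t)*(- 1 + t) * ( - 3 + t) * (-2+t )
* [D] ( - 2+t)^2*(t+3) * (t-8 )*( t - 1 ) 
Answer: C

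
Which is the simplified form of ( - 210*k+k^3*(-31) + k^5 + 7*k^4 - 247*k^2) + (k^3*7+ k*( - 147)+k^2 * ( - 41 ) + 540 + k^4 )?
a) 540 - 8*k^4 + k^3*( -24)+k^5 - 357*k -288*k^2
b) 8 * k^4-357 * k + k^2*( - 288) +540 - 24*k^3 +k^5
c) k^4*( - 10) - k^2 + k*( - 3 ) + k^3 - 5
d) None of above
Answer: b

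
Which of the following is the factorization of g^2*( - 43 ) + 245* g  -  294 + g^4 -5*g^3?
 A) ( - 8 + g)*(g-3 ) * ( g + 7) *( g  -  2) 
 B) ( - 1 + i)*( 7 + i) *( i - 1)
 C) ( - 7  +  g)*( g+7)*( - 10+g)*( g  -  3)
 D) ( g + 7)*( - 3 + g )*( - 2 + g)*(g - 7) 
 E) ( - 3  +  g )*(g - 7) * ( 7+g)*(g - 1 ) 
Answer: D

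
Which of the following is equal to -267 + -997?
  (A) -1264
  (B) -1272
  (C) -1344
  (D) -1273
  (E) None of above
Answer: A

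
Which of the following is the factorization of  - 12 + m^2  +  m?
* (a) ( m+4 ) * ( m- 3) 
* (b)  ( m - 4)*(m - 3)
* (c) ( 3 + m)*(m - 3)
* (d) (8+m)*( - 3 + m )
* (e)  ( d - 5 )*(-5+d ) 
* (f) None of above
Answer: a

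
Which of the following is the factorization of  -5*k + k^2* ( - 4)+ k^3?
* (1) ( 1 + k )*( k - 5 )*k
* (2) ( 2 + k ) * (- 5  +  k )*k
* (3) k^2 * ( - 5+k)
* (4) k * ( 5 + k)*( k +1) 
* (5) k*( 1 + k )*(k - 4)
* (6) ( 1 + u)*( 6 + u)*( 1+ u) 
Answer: 1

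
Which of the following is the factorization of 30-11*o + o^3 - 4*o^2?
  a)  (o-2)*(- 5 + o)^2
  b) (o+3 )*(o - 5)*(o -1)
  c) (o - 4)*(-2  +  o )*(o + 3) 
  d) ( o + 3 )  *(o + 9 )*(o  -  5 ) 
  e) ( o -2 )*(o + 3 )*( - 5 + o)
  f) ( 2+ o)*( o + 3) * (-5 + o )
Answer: e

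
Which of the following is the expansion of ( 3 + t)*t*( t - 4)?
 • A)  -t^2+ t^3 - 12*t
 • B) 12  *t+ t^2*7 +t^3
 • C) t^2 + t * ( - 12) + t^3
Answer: A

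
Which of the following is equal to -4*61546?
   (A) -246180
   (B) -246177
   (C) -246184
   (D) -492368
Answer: C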